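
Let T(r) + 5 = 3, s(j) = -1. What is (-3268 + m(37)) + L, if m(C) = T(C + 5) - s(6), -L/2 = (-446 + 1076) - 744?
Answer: -3041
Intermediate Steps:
T(r) = -2 (T(r) = -5 + 3 = -2)
L = 228 (L = -2*((-446 + 1076) - 744) = -2*(630 - 744) = -2*(-114) = 228)
m(C) = -1 (m(C) = -2 - 1*(-1) = -2 + 1 = -1)
(-3268 + m(37)) + L = (-3268 - 1) + 228 = -3269 + 228 = -3041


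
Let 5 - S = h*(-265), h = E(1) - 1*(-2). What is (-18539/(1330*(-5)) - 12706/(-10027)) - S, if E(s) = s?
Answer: -53073254547/66679550 ≈ -795.95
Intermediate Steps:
h = 3 (h = 1 - 1*(-2) = 1 + 2 = 3)
S = 800 (S = 5 - 3*(-265) = 5 - 1*(-795) = 5 + 795 = 800)
(-18539/(1330*(-5)) - 12706/(-10027)) - S = (-18539/(1330*(-5)) - 12706/(-10027)) - 1*800 = (-18539/(-6650) - 12706*(-1/10027)) - 800 = (-18539*(-1/6650) + 12706/10027) - 800 = (18539/6650 + 12706/10027) - 800 = 270385453/66679550 - 800 = -53073254547/66679550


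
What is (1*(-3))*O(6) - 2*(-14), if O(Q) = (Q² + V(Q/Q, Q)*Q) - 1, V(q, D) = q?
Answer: -95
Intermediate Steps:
O(Q) = -1 + Q + Q² (O(Q) = (Q² + (Q/Q)*Q) - 1 = (Q² + 1*Q) - 1 = (Q² + Q) - 1 = (Q + Q²) - 1 = -1 + Q + Q²)
(1*(-3))*O(6) - 2*(-14) = (1*(-3))*(-1 + 6 + 6²) - 2*(-14) = -3*(-1 + 6 + 36) + 28 = -3*41 + 28 = -123 + 28 = -95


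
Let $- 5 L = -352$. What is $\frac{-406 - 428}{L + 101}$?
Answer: $- \frac{4170}{857} \approx -4.8658$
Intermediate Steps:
$L = \frac{352}{5}$ ($L = \left(- \frac{1}{5}\right) \left(-352\right) = \frac{352}{5} \approx 70.4$)
$\frac{-406 - 428}{L + 101} = \frac{-406 - 428}{\frac{352}{5} + 101} = - \frac{834}{\frac{857}{5}} = \left(-834\right) \frac{5}{857} = - \frac{4170}{857}$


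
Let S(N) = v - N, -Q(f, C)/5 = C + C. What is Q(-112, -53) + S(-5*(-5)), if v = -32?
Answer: 473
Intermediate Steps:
Q(f, C) = -10*C (Q(f, C) = -5*(C + C) = -10*C)
S(N) = -32 - N
Q(-112, -53) + S(-5*(-5)) = -10*(-53) + (-32 - (-5)*(-5)) = 530 + (-32 - 1*25) = 530 + (-32 - 25) = 530 - 57 = 473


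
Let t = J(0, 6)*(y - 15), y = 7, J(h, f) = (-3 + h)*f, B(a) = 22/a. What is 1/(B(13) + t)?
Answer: 13/1894 ≈ 0.0068638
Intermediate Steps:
J(h, f) = f*(-3 + h)
t = 144 (t = (6*(-3 + 0))*(7 - 15) = (6*(-3))*(-8) = -18*(-8) = 144)
1/(B(13) + t) = 1/(22/13 + 144) = 1/(1894/13) = 13/1894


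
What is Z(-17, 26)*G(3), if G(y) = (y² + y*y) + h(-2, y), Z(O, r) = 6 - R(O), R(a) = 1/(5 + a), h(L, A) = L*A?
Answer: 73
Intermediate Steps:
h(L, A) = A*L
Z(O, r) = 6 - 1/(5 + O)
G(y) = -2*y + 2*y² (G(y) = (y² + y*y) + y*(-2) = (y² + y²) - 2*y = 2*y² - 2*y = -2*y + 2*y²)
Z(-17, 26)*G(3) = ((29 + 6*(-17))/(5 - 17))*(2*3*(-1 + 3)) = ((29 - 102)/(-12))*(2*3*2) = -1/12*(-73)*12 = (73/12)*12 = 73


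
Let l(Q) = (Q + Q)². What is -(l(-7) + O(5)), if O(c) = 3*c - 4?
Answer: -207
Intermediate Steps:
l(Q) = 4*Q² (l(Q) = (2*Q)² = 4*Q²)
O(c) = -4 + 3*c
-(l(-7) + O(5)) = -(4*(-7)² + (-4 + 3*5)) = -(4*49 + (-4 + 15)) = -(196 + 11) = -1*207 = -207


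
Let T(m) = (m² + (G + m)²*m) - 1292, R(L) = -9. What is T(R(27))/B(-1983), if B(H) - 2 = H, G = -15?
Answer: 6395/1981 ≈ 3.2282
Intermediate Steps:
B(H) = 2 + H
T(m) = -1292 + m² + m*(-15 + m)² (T(m) = (m² + (-15 + m)²*m) - 1292 = (m² + m*(-15 + m)²) - 1292 = -1292 + m² + m*(-15 + m)²)
T(R(27))/B(-1983) = (-1292 + (-9)² - 9*(-15 - 9)²)/(2 - 1983) = (-1292 + 81 - 9*(-24)²)/(-1981) = (-1292 + 81 - 9*576)*(-1/1981) = (-1292 + 81 - 5184)*(-1/1981) = -6395*(-1/1981) = 6395/1981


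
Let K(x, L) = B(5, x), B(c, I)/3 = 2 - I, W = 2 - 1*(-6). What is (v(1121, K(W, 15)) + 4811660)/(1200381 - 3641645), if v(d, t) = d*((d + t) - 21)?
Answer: -3012291/1220632 ≈ -2.4678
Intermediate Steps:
W = 8 (W = 2 + 6 = 8)
B(c, I) = 6 - 3*I (B(c, I) = 3*(2 - I) = 6 - 3*I)
K(x, L) = 6 - 3*x
v(d, t) = d*(-21 + d + t)
(v(1121, K(W, 15)) + 4811660)/(1200381 - 3641645) = (1121*(-21 + 1121 + (6 - 3*8)) + 4811660)/(1200381 - 3641645) = (1121*(-21 + 1121 + (6 - 24)) + 4811660)/(-2441264) = (1121*(-21 + 1121 - 18) + 4811660)*(-1/2441264) = (1121*1082 + 4811660)*(-1/2441264) = (1212922 + 4811660)*(-1/2441264) = 6024582*(-1/2441264) = -3012291/1220632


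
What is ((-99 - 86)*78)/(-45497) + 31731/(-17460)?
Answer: -397239169/264792540 ≈ -1.5002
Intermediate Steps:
((-99 - 86)*78)/(-45497) + 31731/(-17460) = -185*78*(-1/45497) + 31731*(-1/17460) = -14430*(-1/45497) - 10577/5820 = 14430/45497 - 10577/5820 = -397239169/264792540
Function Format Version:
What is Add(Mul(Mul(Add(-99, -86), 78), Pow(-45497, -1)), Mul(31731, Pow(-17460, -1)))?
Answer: Rational(-397239169, 264792540) ≈ -1.5002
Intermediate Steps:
Add(Mul(Mul(Add(-99, -86), 78), Pow(-45497, -1)), Mul(31731, Pow(-17460, -1))) = Add(Mul(Mul(-185, 78), Rational(-1, 45497)), Mul(31731, Rational(-1, 17460))) = Add(Mul(-14430, Rational(-1, 45497)), Rational(-10577, 5820)) = Add(Rational(14430, 45497), Rational(-10577, 5820)) = Rational(-397239169, 264792540)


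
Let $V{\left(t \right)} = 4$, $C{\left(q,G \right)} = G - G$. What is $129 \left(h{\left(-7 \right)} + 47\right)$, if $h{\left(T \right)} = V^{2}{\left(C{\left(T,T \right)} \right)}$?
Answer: $8127$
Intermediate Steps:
$C{\left(q,G \right)} = 0$
$h{\left(T \right)} = 16$ ($h{\left(T \right)} = 4^{2} = 16$)
$129 \left(h{\left(-7 \right)} + 47\right) = 129 \left(16 + 47\right) = 129 \cdot 63 = 8127$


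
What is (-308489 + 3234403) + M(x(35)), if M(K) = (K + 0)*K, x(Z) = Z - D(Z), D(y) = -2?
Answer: 2927283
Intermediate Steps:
x(Z) = 2 + Z (x(Z) = Z - 1*(-2) = Z + 2 = 2 + Z)
M(K) = K**2 (M(K) = K*K = K**2)
(-308489 + 3234403) + M(x(35)) = (-308489 + 3234403) + (2 + 35)**2 = 2925914 + 37**2 = 2925914 + 1369 = 2927283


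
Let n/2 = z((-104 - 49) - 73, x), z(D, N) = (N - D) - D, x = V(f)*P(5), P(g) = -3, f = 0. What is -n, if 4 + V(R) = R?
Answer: -928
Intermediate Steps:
V(R) = -4 + R
x = 12 (x = (-4 + 0)*(-3) = -4*(-3) = 12)
z(D, N) = N - 2*D
n = 928 (n = 2*(12 - 2*((-104 - 49) - 73)) = 2*(12 - 2*(-153 - 73)) = 2*(12 - 2*(-226)) = 2*(12 + 452) = 2*464 = 928)
-n = -1*928 = -928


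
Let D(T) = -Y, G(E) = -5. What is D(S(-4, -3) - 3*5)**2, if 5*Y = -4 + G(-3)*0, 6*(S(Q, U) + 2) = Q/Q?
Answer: 16/25 ≈ 0.64000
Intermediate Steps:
S(Q, U) = -11/6 (S(Q, U) = -2 + (Q/Q)/6 = -2 + (1/6)*1 = -2 + 1/6 = -11/6)
Y = -4/5 (Y = (-4 - 5*0)/5 = (-4 + 0)/5 = (1/5)*(-4) = -4/5 ≈ -0.80000)
D(T) = 4/5 (D(T) = -1*(-4/5) = 4/5)
D(S(-4, -3) - 3*5)**2 = (4/5)**2 = 16/25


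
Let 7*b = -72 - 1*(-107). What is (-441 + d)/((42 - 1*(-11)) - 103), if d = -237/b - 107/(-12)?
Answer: 28769/3000 ≈ 9.5897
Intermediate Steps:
b = 5 (b = (-72 - 1*(-107))/7 = (-72 + 107)/7 = (1/7)*35 = 5)
d = -2309/60 (d = -237/5 - 107/(-12) = -237*1/5 - 107*(-1/12) = -237/5 + 107/12 = -2309/60 ≈ -38.483)
(-441 + d)/((42 - 1*(-11)) - 103) = (-441 - 2309/60)/((42 - 1*(-11)) - 103) = -28769/(60*((42 + 11) - 103)) = -28769/(60*(53 - 103)) = -28769/60/(-50) = -28769/60*(-1/50) = 28769/3000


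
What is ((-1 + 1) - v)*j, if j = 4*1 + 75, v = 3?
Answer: -237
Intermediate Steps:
j = 79 (j = 4 + 75 = 79)
((-1 + 1) - v)*j = ((-1 + 1) - 1*3)*79 = (0 - 3)*79 = -3*79 = -237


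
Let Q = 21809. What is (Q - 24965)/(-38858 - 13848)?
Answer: 1578/26353 ≈ 0.059879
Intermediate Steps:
(Q - 24965)/(-38858 - 13848) = (21809 - 24965)/(-38858 - 13848) = -3156/(-52706) = -3156*(-1/52706) = 1578/26353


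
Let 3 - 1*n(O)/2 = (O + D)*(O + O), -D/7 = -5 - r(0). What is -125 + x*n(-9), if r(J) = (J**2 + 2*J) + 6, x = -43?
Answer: -105647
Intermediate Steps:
r(J) = 6 + J**2 + 2*J
D = 77 (D = -7*(-5 - (6 + 0**2 + 2*0)) = -7*(-5 - (6 + 0 + 0)) = -7*(-5 - 1*6) = -7*(-5 - 6) = -7*(-11) = 77)
n(O) = 6 - 4*O*(77 + O) (n(O) = 6 - 2*(O + 77)*(O + O) = 6 - 2*(77 + O)*2*O = 6 - 4*O*(77 + O))
-125 + x*n(-9) = -125 - 43*(6 - 308*(-9) - 4*(-9)**2) = -125 - 43*(6 + 2772 - 4*81) = -125 - 43*(6 + 2772 - 324) = -125 - 43*2454 = -125 - 105522 = -105647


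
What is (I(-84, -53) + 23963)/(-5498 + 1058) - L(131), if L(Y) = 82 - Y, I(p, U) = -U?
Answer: 24193/555 ≈ 43.591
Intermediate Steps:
(I(-84, -53) + 23963)/(-5498 + 1058) - L(131) = (-1*(-53) + 23963)/(-5498 + 1058) - (82 - 1*131) = (53 + 23963)/(-4440) - (82 - 131) = 24016*(-1/4440) - 1*(-49) = -3002/555 + 49 = 24193/555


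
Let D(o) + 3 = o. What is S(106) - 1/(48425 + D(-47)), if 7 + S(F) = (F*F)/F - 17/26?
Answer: 123694849/1257750 ≈ 98.346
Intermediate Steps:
D(o) = -3 + o
S(F) = -199/26 + F (S(F) = -7 + ((F*F)/F - 17/26) = -7 + (F**2/F - 17*1/26) = -7 + (F - 17/26) = -7 + (-17/26 + F) = -199/26 + F)
S(106) - 1/(48425 + D(-47)) = (-199/26 + 106) - 1/(48425 + (-3 - 47)) = 2557/26 - 1/(48425 - 50) = 2557/26 - 1/48375 = 123694849/1257750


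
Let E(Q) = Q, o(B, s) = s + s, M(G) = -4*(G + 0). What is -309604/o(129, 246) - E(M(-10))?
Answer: -82321/123 ≈ -669.28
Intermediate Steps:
M(G) = -4*G
o(B, s) = 2*s
-309604/o(129, 246) - E(M(-10)) = -309604/(2*246) - (-4)*(-10) = -309604/492 - 1*40 = -309604*1/492 - 40 = -77401/123 - 40 = -82321/123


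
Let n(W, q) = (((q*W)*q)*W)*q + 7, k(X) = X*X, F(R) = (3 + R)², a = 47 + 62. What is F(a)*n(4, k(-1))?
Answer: 288512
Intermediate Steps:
a = 109
k(X) = X²
n(W, q) = 7 + W²*q³ (n(W, q) = (((W*q)*q)*W)*q + 7 = ((W*q²)*W)*q + 7 = (W²*q²)*q + 7 = W²*q³ + 7 = 7 + W²*q³)
F(a)*n(4, k(-1)) = (3 + 109)²*(7 + 4²*((-1)²)³) = 112²*(7 + 16*1³) = 12544*(7 + 16*1) = 12544*(7 + 16) = 12544*23 = 288512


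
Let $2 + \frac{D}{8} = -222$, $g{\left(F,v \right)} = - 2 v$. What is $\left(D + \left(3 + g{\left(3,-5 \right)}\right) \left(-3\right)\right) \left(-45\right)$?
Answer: $82395$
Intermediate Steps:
$D = -1792$ ($D = -16 + 8 \left(-222\right) = -16 - 1776 = -1792$)
$\left(D + \left(3 + g{\left(3,-5 \right)}\right) \left(-3\right)\right) \left(-45\right) = \left(-1792 + \left(3 - -10\right) \left(-3\right)\right) \left(-45\right) = \left(-1792 + \left(3 + 10\right) \left(-3\right)\right) \left(-45\right) = \left(-1792 + 13 \left(-3\right)\right) \left(-45\right) = \left(-1792 - 39\right) \left(-45\right) = \left(-1831\right) \left(-45\right) = 82395$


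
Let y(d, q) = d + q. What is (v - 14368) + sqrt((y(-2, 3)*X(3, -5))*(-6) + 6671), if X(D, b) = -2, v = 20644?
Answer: 6276 + sqrt(6683) ≈ 6357.8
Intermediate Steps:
(v - 14368) + sqrt((y(-2, 3)*X(3, -5))*(-6) + 6671) = (20644 - 14368) + sqrt(((-2 + 3)*(-2))*(-6) + 6671) = 6276 + sqrt((1*(-2))*(-6) + 6671) = 6276 + sqrt(-2*(-6) + 6671) = 6276 + sqrt(12 + 6671) = 6276 + sqrt(6683)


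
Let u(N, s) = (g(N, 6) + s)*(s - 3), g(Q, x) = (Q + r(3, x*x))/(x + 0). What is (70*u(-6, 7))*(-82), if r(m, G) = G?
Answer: -275520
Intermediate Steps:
g(Q, x) = (Q + x²)/x (g(Q, x) = (Q + x*x)/(x + 0) = (Q + x²)/x)
u(N, s) = (-3 + s)*(6 + s + N/6) (u(N, s) = ((6 + N/6) + s)*(s - 3) = ((6 + N*(⅙)) + s)*(-3 + s) = ((6 + N/6) + s)*(-3 + s) = (6 + s + N/6)*(-3 + s) = (-3 + s)*(6 + s + N/6))
(70*u(-6, 7))*(-82) = (70*(-18 + 7² + 3*7 - ½*(-6) + (⅙)*(-6)*7))*(-82) = (70*(-18 + 49 + 21 + 3 - 7))*(-82) = (70*48)*(-82) = 3360*(-82) = -275520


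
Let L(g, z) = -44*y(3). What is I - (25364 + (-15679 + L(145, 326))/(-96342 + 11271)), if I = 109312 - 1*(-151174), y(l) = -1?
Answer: 20002048027/85071 ≈ 2.3512e+5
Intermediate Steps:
I = 260486 (I = 109312 + 151174 = 260486)
L(g, z) = 44 (L(g, z) = -44*(-1) = 44)
I - (25364 + (-15679 + L(145, 326))/(-96342 + 11271)) = 260486 - (25364 + (-15679 + 44)/(-96342 + 11271)) = 260486 - (25364 - 15635/(-85071)) = 260486 - (25364 - 15635*(-1/85071)) = 260486 - (25364 + 15635/85071) = 260486 - 1*2157756479/85071 = 260486 - 2157756479/85071 = 20002048027/85071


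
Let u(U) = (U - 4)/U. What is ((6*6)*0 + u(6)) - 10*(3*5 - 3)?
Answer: -359/3 ≈ -119.67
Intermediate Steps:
u(U) = (-4 + U)/U
((6*6)*0 + u(6)) - 10*(3*5 - 3) = ((6*6)*0 + (-4 + 6)/6) - 10*(3*5 - 3) = (36*0 + (⅙)*2) - 10*(15 - 3) = (0 + ⅓) - 10*12 = ⅓ - 120 = -359/3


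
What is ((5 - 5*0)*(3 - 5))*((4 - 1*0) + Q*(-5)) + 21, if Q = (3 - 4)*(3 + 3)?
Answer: -319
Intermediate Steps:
Q = -6 (Q = -1*6 = -6)
((5 - 5*0)*(3 - 5))*((4 - 1*0) + Q*(-5)) + 21 = ((5 - 5*0)*(3 - 5))*((4 - 1*0) - 6*(-5)) + 21 = ((5 + 0)*(-2))*((4 + 0) + 30) + 21 = (5*(-2))*(4 + 30) + 21 = -10*34 + 21 = -340 + 21 = -319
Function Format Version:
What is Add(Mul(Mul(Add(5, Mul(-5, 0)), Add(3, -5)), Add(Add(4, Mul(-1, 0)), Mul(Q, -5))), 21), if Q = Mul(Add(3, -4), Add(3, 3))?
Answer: -319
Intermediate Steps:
Q = -6 (Q = Mul(-1, 6) = -6)
Add(Mul(Mul(Add(5, Mul(-5, 0)), Add(3, -5)), Add(Add(4, Mul(-1, 0)), Mul(Q, -5))), 21) = Add(Mul(Mul(Add(5, Mul(-5, 0)), Add(3, -5)), Add(Add(4, Mul(-1, 0)), Mul(-6, -5))), 21) = Add(Mul(Mul(Add(5, 0), -2), Add(Add(4, 0), 30)), 21) = Add(Mul(Mul(5, -2), Add(4, 30)), 21) = Add(Mul(-10, 34), 21) = Add(-340, 21) = -319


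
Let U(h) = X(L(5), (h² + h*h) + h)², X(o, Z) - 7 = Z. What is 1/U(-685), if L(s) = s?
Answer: 1/879416323984 ≈ 1.1371e-12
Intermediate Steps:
X(o, Z) = 7 + Z
U(h) = (7 + h + 2*h²)² (U(h) = (7 + ((h² + h*h) + h))² = (7 + ((h² + h²) + h))² = (7 + (2*h² + h))² = (7 + (h + 2*h²))² = (7 + h + 2*h²)²)
1/U(-685) = 1/((7 - 685*(1 + 2*(-685)))²) = 1/((7 - 685*(1 - 1370))²) = 1/((7 - 685*(-1369))²) = 1/((7 + 937765)²) = 1/(937772²) = 1/879416323984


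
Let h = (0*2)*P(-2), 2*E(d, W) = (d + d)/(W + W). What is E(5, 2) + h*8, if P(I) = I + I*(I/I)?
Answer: 5/4 ≈ 1.2500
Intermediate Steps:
P(I) = 2*I (P(I) = I + I*1 = I + I = 2*I)
E(d, W) = d/(2*W) (E(d, W) = ((d + d)/(W + W))/2 = ((2*d)/((2*W)))/2 = ((2*d)*(1/(2*W)))/2 = (d/W)/2 = d/(2*W))
h = 0 (h = (0*2)*(2*(-2)) = 0*(-4) = 0)
E(5, 2) + h*8 = (½)*5/2 + 0*8 = (½)*5*(½) + 0 = 5/4 + 0 = 5/4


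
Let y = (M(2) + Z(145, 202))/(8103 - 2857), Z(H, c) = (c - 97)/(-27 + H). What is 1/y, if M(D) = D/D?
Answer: 619028/223 ≈ 2775.9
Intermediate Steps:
M(D) = 1
Z(H, c) = (-97 + c)/(-27 + H)
y = 223/619028 (y = (1 + (-97 + 202)/(-27 + 145))/(8103 - 2857) = (1 + 105/118)/5246 = (1 + (1/118)*105)*(1/5246) = (1 + 105/118)*(1/5246) = (223/118)*(1/5246) = 223/619028 ≈ 0.00036024)
1/y = 1/(223/619028) = 619028/223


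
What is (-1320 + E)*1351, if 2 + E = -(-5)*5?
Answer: -1752247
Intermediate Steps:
E = 23 (E = -2 - (-5)*5 = -2 - 1*(-25) = -2 + 25 = 23)
(-1320 + E)*1351 = (-1320 + 23)*1351 = -1297*1351 = -1752247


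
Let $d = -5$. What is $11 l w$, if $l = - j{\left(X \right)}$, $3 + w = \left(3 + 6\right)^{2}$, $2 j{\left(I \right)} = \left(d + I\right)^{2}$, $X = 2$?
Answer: $-3861$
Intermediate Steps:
$j{\left(I \right)} = \frac{\left(-5 + I\right)^{2}}{2}$
$w = 78$ ($w = -3 + \left(3 + 6\right)^{2} = -3 + 9^{2} = -3 + 81 = 78$)
$l = - \frac{9}{2}$ ($l = - \frac{\left(-5 + 2\right)^{2}}{2} = - \frac{\left(-3\right)^{2}}{2} = - \frac{9}{2} \approx -4.5$)
$11 l w = 11 \left(- \frac{9}{2}\right) 78 = \left(- \frac{99}{2}\right) 78 = -3861$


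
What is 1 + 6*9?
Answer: 55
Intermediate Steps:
1 + 6*9 = 1 + 54 = 55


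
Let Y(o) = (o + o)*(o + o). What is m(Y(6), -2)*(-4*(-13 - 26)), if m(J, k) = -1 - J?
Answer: -22620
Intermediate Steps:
Y(o) = 4*o² (Y(o) = (2*o)*(2*o) = 4*o²)
m(Y(6), -2)*(-4*(-13 - 26)) = (-1 - 4*6²)*(-4*(-13 - 26)) = (-1 - 4*36)*(-4*(-39)) = (-1 - 1*144)*156 = (-1 - 144)*156 = -145*156 = -22620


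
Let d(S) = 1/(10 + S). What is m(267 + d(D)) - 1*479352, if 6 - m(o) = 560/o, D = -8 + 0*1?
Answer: -51290246/107 ≈ -4.7935e+5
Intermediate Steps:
D = -8 (D = -8 + 0 = -8)
m(o) = 6 - 560/o
m(267 + d(D)) - 1*479352 = (6 - 560/(267 + 1/(10 - 8))) - 1*479352 = (6 - 560/(267 + 1/2)) - 479352 = (6 - 560/535/2) - 479352 = (6 - 560*2/535) - 479352 = (6 - 224/107) - 479352 = 418/107 - 479352 = -51290246/107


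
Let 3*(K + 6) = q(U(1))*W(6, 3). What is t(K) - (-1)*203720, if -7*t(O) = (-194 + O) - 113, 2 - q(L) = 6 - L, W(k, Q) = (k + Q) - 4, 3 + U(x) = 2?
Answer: 4279084/21 ≈ 2.0377e+5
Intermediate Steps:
U(x) = -1 (U(x) = -3 + 2 = -1)
W(k, Q) = -4 + Q + k (W(k, Q) = (Q + k) - 4 = -4 + Q + k)
q(L) = -4 + L (q(L) = 2 - (6 - L) = 2 + (-6 + L) = -4 + L)
K = -43/3 (K = -6 + ((-4 - 1)*(-4 + 3 + 6))/3 = -6 + (-5*5)/3 = -6 + (1/3)*(-25) = -6 - 25/3 = -43/3 ≈ -14.333)
t(O) = 307/7 - O/7 (t(O) = -((-194 + O) - 113)/7 = -(-307 + O)/7 = 307/7 - O/7)
t(K) - (-1)*203720 = (307/7 - 1/7*(-43/3)) - (-1)*203720 = (307/7 + 43/21) - 1*(-203720) = 964/21 + 203720 = 4279084/21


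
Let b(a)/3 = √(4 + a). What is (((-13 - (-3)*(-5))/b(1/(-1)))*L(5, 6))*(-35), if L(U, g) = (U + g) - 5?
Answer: 1960*√3/3 ≈ 1131.6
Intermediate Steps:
L(U, g) = -5 + U + g
b(a) = 3*√(4 + a)
(((-13 - (-3)*(-5))/b(1/(-1)))*L(5, 6))*(-35) = (((-13 - (-3)*(-5))/((3*√(4 + 1/(-1)))))*(-5 + 5 + 6))*(-35) = (((-13 - 1*15)/((3*√(4 - 1))))*6)*(-35) = (((-13 - 15)/((3*√3)))*6)*(-35) = (-28*√3/9*6)*(-35) = -56*√3/3*(-35) = 1960*√3/3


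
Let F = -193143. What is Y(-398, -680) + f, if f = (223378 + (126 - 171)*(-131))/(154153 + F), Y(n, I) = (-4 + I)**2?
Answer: 18241476167/38990 ≈ 4.6785e+5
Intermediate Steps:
f = -229273/38990 (f = (223378 + (126 - 171)*(-131))/(154153 - 193143) = (223378 - 45*(-131))/(-38990) = (223378 + 5895)*(-1/38990) = 229273*(-1/38990) = -229273/38990 ≈ -5.8803)
Y(-398, -680) + f = (-4 - 680)**2 - 229273/38990 = (-684)**2 - 229273/38990 = 467856 - 229273/38990 = 18241476167/38990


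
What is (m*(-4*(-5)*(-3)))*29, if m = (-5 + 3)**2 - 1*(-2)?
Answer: -10440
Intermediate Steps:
m = 6 (m = (-2)**2 + 2 = 4 + 2 = 6)
(m*(-4*(-5)*(-3)))*29 = (6*(-4*(-5)*(-3)))*29 = (6*(20*(-3)))*29 = (6*(-60))*29 = -360*29 = -10440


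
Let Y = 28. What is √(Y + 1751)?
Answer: √1779 ≈ 42.178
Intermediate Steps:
√(Y + 1751) = √(28 + 1751) = √1779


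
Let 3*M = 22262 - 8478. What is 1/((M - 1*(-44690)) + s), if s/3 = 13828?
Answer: 3/272306 ≈ 1.1017e-5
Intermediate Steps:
M = 13784/3 (M = (22262 - 8478)/3 = (⅓)*13784 = 13784/3 ≈ 4594.7)
s = 41484 (s = 3*13828 = 41484)
1/((M - 1*(-44690)) + s) = 1/((13784/3 - 1*(-44690)) + 41484) = 1/((13784/3 + 44690) + 41484) = 1/(147854/3 + 41484) = 1/(272306/3) = 3/272306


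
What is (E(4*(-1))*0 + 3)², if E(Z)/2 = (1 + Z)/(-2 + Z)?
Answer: 9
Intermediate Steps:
E(Z) = 2*(1 + Z)/(-2 + Z) (E(Z) = 2*((1 + Z)/(-2 + Z)) = 2*(1 + Z)/(-2 + Z))
(E(4*(-1))*0 + 3)² = ((2*(1 + 4*(-1))/(-2 + 4*(-1)))*0 + 3)² = ((2*(1 - 4)/(-2 - 4))*0 + 3)² = ((2*(-3)/(-6))*0 + 3)² = ((2*(-⅙)*(-3))*0 + 3)² = (1*0 + 3)² = (0 + 3)² = 3² = 9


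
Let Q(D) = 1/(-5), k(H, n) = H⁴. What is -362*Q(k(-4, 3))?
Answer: 362/5 ≈ 72.400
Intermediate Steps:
Q(D) = -⅕ (Q(D) = 1*(-⅕) = -⅕)
-362*Q(k(-4, 3)) = -362*(-⅕) = 362/5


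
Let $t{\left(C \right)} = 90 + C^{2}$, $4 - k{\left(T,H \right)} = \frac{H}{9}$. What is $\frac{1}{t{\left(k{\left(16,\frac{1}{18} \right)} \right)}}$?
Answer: $\frac{26244}{2780569} \approx 0.0094384$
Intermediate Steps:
$k{\left(T,H \right)} = 4 - \frac{H}{9}$
$\frac{1}{t{\left(k{\left(16,\frac{1}{18} \right)} \right)}} = \frac{1}{90 + \left(4 - \frac{1}{9 \cdot 18}\right)^{2}} = \frac{1}{90 + \left(4 - \frac{1}{162}\right)^{2}} = \frac{1}{90 + \left(\frac{647}{162}\right)^{2}} = \frac{1}{90 + \frac{418609}{26244}} = \frac{1}{\frac{2780569}{26244}} = \frac{26244}{2780569}$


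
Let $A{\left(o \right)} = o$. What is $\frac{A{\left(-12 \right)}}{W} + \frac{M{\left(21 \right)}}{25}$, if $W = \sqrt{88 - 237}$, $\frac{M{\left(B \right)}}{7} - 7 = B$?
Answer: $\frac{196}{25} + \frac{12 i \sqrt{149}}{149} \approx 7.84 + 0.98308 i$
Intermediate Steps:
$M{\left(B \right)} = 49 + 7 B$
$W = i \sqrt{149}$ ($W = \sqrt{-149} = i \sqrt{149} \approx 12.207 i$)
$\frac{A{\left(-12 \right)}}{W} + \frac{M{\left(21 \right)}}{25} = - \frac{12}{i \sqrt{149}} + \frac{49 + 7 \cdot 21}{25} = - 12 \left(- \frac{i \sqrt{149}}{149}\right) + \left(49 + 147\right) \frac{1}{25} = \frac{12 i \sqrt{149}}{149} + 196 \cdot \frac{1}{25} = \frac{12 i \sqrt{149}}{149} + \frac{196}{25} = \frac{196}{25} + \frac{12 i \sqrt{149}}{149}$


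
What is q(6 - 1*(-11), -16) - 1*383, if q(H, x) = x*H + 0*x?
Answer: -655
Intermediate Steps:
q(H, x) = H*x (q(H, x) = H*x + 0 = H*x)
q(6 - 1*(-11), -16) - 1*383 = (6 - 1*(-11))*(-16) - 1*383 = (6 + 11)*(-16) - 383 = 17*(-16) - 383 = -272 - 383 = -655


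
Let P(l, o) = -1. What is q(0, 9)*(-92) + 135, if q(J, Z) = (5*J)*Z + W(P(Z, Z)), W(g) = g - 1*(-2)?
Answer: 43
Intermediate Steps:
W(g) = 2 + g (W(g) = g + 2 = 2 + g)
q(J, Z) = 1 + 5*J*Z (q(J, Z) = (5*J)*Z + (2 - 1) = 5*J*Z + 1 = 1 + 5*J*Z)
q(0, 9)*(-92) + 135 = (1 + 5*0*9)*(-92) + 135 = (1 + 0)*(-92) + 135 = 1*(-92) + 135 = -92 + 135 = 43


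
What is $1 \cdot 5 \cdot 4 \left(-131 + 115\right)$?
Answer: $-320$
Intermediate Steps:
$1 \cdot 5 \cdot 4 \left(-131 + 115\right) = 5 \cdot 4 \left(-16\right) = 20 \left(-16\right) = -320$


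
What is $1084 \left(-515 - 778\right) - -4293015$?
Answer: $2891403$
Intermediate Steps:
$1084 \left(-515 - 778\right) - -4293015 = 1084 \left(-1293\right) + 4293015 = -1401612 + 4293015 = 2891403$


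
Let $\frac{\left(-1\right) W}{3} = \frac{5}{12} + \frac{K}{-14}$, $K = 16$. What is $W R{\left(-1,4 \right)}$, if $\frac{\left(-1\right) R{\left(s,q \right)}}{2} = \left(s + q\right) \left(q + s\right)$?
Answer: $- \frac{549}{14} \approx -39.214$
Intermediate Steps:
$R{\left(s,q \right)} = - 2 \left(q + s\right)^{2}$ ($R{\left(s,q \right)} = - 2 \left(s + q\right) \left(q + s\right) = - 2 \left(q + s\right) \left(q + s\right) = - 2 \left(q + s\right)^{2}$)
$W = \frac{61}{28}$ ($W = - 3 \left(\frac{5}{12} + \frac{16}{-14}\right) = - 3 \left(5 \cdot \frac{1}{12} + 16 \left(- \frac{1}{14}\right)\right) = - 3 \left(\frac{5}{12} - \frac{8}{7}\right) = \left(-3\right) \left(- \frac{61}{84}\right) = \frac{61}{28} \approx 2.1786$)
$W R{\left(-1,4 \right)} = \frac{61 \left(- 2 \left(4 - 1\right)^{2}\right)}{28} = \frac{61 \left(- 2 \cdot 3^{2}\right)}{28} = \frac{61 \left(\left(-2\right) 9\right)}{28} = \frac{61}{28} \left(-18\right) = - \frac{549}{14}$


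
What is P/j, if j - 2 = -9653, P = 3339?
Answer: -1113/3217 ≈ -0.34597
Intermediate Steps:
j = -9651 (j = 2 - 9653 = -9651)
P/j = 3339/(-9651) = 3339*(-1/9651) = -1113/3217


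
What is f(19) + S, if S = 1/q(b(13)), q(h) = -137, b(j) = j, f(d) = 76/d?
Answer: 547/137 ≈ 3.9927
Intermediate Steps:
S = -1/137 (S = 1/(-137) = -1/137 ≈ -0.0072993)
f(19) + S = 76/19 - 1/137 = 76*(1/19) - 1/137 = 4 - 1/137 = 547/137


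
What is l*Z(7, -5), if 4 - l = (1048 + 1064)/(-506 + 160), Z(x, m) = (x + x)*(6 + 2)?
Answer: 195776/173 ≈ 1131.7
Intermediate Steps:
Z(x, m) = 16*x (Z(x, m) = (2*x)*8 = 16*x)
l = 1748/173 (l = 4 - (1048 + 1064)/(-506 + 160) = 4 - 2112/(-346) = 4 - 2112*(-1)/346 = 4 - 1*(-1056/173) = 4 + 1056/173 = 1748/173 ≈ 10.104)
l*Z(7, -5) = 1748*(16*7)/173 = (1748/173)*112 = 195776/173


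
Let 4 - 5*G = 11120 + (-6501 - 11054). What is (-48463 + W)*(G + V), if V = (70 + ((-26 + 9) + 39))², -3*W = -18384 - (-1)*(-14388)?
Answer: -1830364101/5 ≈ -3.6607e+8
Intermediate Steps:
W = 10924 (W = -(-18384 - (-1)*(-14388))/3 = -(-18384 - 1*14388)/3 = -(-18384 - 14388)/3 = -⅓*(-32772) = 10924)
G = 6439/5 (G = ⅘ - (11120 + (-6501 - 11054))/5 = ⅘ - (11120 - 17555)/5 = ⅘ - ⅕*(-6435) = ⅘ + 1287 = 6439/5 ≈ 1287.8)
V = 8464 (V = (70 + (-17 + 39))² = (70 + 22)² = 92² = 8464)
(-48463 + W)*(G + V) = (-48463 + 10924)*(6439/5 + 8464) = -37539*48759/5 = -1830364101/5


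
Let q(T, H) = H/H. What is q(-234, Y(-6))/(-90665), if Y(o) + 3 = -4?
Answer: -1/90665 ≈ -1.1030e-5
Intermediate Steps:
Y(o) = -7 (Y(o) = -3 - 4 = -7)
q(T, H) = 1
q(-234, Y(-6))/(-90665) = 1/(-90665) = 1*(-1/90665) = -1/90665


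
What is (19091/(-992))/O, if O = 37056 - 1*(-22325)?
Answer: -1123/3465056 ≈ -0.00032409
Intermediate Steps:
O = 59381 (O = 37056 + 22325 = 59381)
(19091/(-992))/O = (19091/(-992))/59381 = (19091*(-1/992))*(1/59381) = -19091/992*1/59381 = -1123/3465056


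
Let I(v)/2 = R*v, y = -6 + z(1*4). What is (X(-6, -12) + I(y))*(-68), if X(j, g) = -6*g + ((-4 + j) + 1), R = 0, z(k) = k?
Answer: -4284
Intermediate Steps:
y = -2 (y = -6 + 1*4 = -6 + 4 = -2)
X(j, g) = -3 + j - 6*g (X(j, g) = -6*g + (-3 + j) = -3 + j - 6*g)
I(v) = 0 (I(v) = 2*(0*v) = 2*0 = 0)
(X(-6, -12) + I(y))*(-68) = ((-3 - 6 - 6*(-12)) + 0)*(-68) = ((-3 - 6 + 72) + 0)*(-68) = (63 + 0)*(-68) = 63*(-68) = -4284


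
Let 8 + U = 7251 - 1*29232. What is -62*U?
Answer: 1363318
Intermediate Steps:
U = -21989 (U = -8 + (7251 - 1*29232) = -8 + (7251 - 29232) = -8 - 21981 = -21989)
-62*U = -62*(-21989) = 1363318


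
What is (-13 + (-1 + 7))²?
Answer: 49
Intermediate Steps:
(-13 + (-1 + 7))² = (-13 + 6)² = (-7)² = 49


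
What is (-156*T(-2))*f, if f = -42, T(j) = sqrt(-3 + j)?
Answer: 6552*I*sqrt(5) ≈ 14651.0*I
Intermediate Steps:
(-156*T(-2))*f = -156*sqrt(-3 - 2)*(-42) = -156*I*sqrt(5)*(-42) = 6552*I*sqrt(5)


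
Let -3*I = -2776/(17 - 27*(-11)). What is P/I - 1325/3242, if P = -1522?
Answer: -290738213/562487 ≈ -516.88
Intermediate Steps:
I = 1388/471 (I = -(-2776)/(3*(17 - 27*(-11))) = -(-2776)/(3*(17 + 297)) = -(-2776)/(3*314) = -⅓*(-1388/157) = 1388/471 ≈ 2.9469)
P/I - 1325/3242 = -1522/1388/471 - 1325/3242 = -1522*471/1388 - 1325*1/3242 = -358431/694 - 1325/3242 = -290738213/562487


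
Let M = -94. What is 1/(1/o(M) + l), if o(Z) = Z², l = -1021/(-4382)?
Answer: 19359676/4512969 ≈ 4.2898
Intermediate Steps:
l = 1021/4382 (l = -1021*(-1/4382) = 1021/4382 ≈ 0.23300)
1/(1/o(M) + l) = 1/(1/((-94)²) + 1021/4382) = 1/(1/8836 + 1021/4382) = 1/(4512969/19359676) = 19359676/4512969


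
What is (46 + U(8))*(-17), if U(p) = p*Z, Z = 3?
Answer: -1190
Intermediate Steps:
U(p) = 3*p (U(p) = p*3 = 3*p)
(46 + U(8))*(-17) = (46 + 3*8)*(-17) = (46 + 24)*(-17) = 70*(-17) = -1190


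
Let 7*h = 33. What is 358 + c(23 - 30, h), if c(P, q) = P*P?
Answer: 407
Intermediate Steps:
h = 33/7 (h = (1/7)*33 = 33/7 ≈ 4.7143)
c(P, q) = P**2
358 + c(23 - 30, h) = 358 + (23 - 30)**2 = 358 + (-7)**2 = 358 + 49 = 407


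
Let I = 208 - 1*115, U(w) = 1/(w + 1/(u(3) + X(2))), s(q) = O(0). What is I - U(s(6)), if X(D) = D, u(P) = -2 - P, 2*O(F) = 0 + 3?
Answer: 645/7 ≈ 92.143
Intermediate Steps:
O(F) = 3/2 (O(F) = (0 + 3)/2 = (½)*3 = 3/2)
s(q) = 3/2
U(w) = 1/(-⅓ + w) (U(w) = 1/(w + 1/((-2 - 1*3) + 2)) = 1/(w + 1/((-2 - 3) + 2)) = 1/(w + 1/(-5 + 2)) = 1/(w + 1/(-3)) = 1/(w - ⅓) = 1/(-⅓ + w))
I = 93 (I = 208 - 115 = 93)
I - U(s(6)) = 93 - 3/(-1 + 3*(3/2)) = 93 - 3/(-1 + 9/2) = 93 - 3/7/2 = 93 - 3*2/7 = 93 - 1*6/7 = 93 - 6/7 = 645/7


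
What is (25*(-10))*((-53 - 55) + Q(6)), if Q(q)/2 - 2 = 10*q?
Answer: -4000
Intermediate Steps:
Q(q) = 4 + 20*q (Q(q) = 4 + 2*(10*q) = 4 + 20*q)
(25*(-10))*((-53 - 55) + Q(6)) = (25*(-10))*((-53 - 55) + (4 + 20*6)) = -250*(-108 + (4 + 120)) = -250*(-108 + 124) = -250*16 = -4000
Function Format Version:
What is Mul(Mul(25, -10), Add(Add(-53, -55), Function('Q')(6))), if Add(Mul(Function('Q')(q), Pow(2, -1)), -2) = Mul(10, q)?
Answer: -4000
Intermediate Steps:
Function('Q')(q) = Add(4, Mul(20, q)) (Function('Q')(q) = Add(4, Mul(2, Mul(10, q))) = Add(4, Mul(20, q)))
Mul(Mul(25, -10), Add(Add(-53, -55), Function('Q')(6))) = Mul(Mul(25, -10), Add(Add(-53, -55), Add(4, Mul(20, 6)))) = Mul(-250, Add(-108, Add(4, 120))) = Mul(-250, Add(-108, 124)) = Mul(-250, 16) = -4000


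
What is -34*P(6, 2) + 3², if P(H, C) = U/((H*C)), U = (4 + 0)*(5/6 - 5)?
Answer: 506/9 ≈ 56.222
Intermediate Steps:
U = -50/3 (U = 4*(5*(⅙) - 5) = 4*(⅚ - 5) = 4*(-25/6) = -50/3 ≈ -16.667)
P(H, C) = -50/(3*C*H) (P(H, C) = -50*1/(C*H)/3 = -50/(3*C*H))
-34*P(6, 2) + 3² = -(-1700)/(3*2*6) + 3² = -(-1700)/(3*2*6) + 9 = -34*(-25/18) + 9 = 425/9 + 9 = 506/9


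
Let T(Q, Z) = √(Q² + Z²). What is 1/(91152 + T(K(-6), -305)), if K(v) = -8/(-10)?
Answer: 2278800/207714851959 - 5*√2325641/207714851959 ≈ 1.0934e-5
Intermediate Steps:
K(v) = ⅘ (K(v) = -8*(-⅒) = ⅘)
1/(91152 + T(K(-6), -305)) = 1/(91152 + √((⅘)² + (-305)²)) = 1/(91152 + √(16/25 + 93025)) = 1/(91152 + √(2325641/25)) = 1/(91152 + √2325641/5)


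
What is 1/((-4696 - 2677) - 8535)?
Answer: -1/15908 ≈ -6.2861e-5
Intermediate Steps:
1/((-4696 - 2677) - 8535) = 1/(-7373 - 8535) = 1/(-15908) = -1/15908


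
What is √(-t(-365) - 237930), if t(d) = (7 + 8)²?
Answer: I*√238155 ≈ 488.01*I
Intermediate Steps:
t(d) = 225 (t(d) = 15² = 225)
√(-t(-365) - 237930) = √(-1*225 - 237930) = √(-225 - 237930) = √(-238155) = I*√238155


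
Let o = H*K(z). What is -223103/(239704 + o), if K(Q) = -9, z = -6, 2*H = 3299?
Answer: -446206/449717 ≈ -0.99219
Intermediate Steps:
H = 3299/2 (H = (½)*3299 = 3299/2 ≈ 1649.5)
o = -29691/2 (o = (3299/2)*(-9) = -29691/2 ≈ -14846.)
-223103/(239704 + o) = -223103/(239704 - 29691/2) = -223103/449717/2 = -223103*2/449717 = -446206/449717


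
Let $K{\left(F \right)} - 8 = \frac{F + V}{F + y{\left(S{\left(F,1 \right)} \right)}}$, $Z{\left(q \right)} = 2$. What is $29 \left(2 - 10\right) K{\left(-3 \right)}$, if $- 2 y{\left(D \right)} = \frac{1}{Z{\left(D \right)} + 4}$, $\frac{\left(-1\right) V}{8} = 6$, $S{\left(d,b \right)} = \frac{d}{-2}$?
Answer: $- \frac{210656}{37} \approx -5693.4$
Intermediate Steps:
$S{\left(d,b \right)} = - \frac{d}{2}$ ($S{\left(d,b \right)} = d \left(- \frac{1}{2}\right) = - \frac{d}{2}$)
$V = -48$ ($V = \left(-8\right) 6 = -48$)
$y{\left(D \right)} = - \frac{1}{12}$ ($y{\left(D \right)} = - \frac{1}{2 \left(2 + 4\right)} = - \frac{1}{2 \cdot 6} = \left(- \frac{1}{2}\right) \frac{1}{6} = - \frac{1}{12}$)
$K{\left(F \right)} = 8 + \frac{-48 + F}{- \frac{1}{12} + F}$ ($K{\left(F \right)} = 8 + \frac{F - 48}{F - \frac{1}{12}} = 8 + \frac{-48 + F}{- \frac{1}{12} + F}$)
$29 \left(2 - 10\right) K{\left(-3 \right)} = 29 \left(2 - 10\right) \frac{4 \left(-146 + 27 \left(-3\right)\right)}{-1 + 12 \left(-3\right)} = 29 \left(-8\right) \frac{4 \left(-146 - 81\right)}{-1 - 36} = - 232 \cdot 4 \frac{1}{-37} \left(-227\right) = - 232 \cdot 4 \left(- \frac{1}{37}\right) \left(-227\right) = \left(-232\right) \frac{908}{37} = - \frac{210656}{37}$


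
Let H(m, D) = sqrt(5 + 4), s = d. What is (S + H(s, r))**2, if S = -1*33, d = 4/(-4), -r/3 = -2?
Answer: 900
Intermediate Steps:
r = 6 (r = -3*(-2) = 6)
d = -1 (d = 4*(-1/4) = -1)
s = -1
H(m, D) = 3 (H(m, D) = sqrt(9) = 3)
S = -33
(S + H(s, r))**2 = (-33 + 3)**2 = (-30)**2 = 900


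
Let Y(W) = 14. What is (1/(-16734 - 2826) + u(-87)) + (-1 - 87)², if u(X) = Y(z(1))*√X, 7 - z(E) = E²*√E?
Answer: 151472639/19560 + 14*I*√87 ≈ 7744.0 + 130.58*I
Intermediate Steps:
z(E) = 7 - E^(5/2) (z(E) = 7 - E²*√E = 7 - E^(5/2))
u(X) = 14*√X
(1/(-16734 - 2826) + u(-87)) + (-1 - 87)² = (1/(-16734 - 2826) + 14*√(-87)) + (-1 - 87)² = (1/(-19560) + 14*(I*√87)) + (-88)² = (-1/19560 + 14*I*√87) + 7744 = 151472639/19560 + 14*I*√87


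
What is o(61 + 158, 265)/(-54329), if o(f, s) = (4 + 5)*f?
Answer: -1971/54329 ≈ -0.036279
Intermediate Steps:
o(f, s) = 9*f
o(61 + 158, 265)/(-54329) = (9*(61 + 158))/(-54329) = (9*219)*(-1/54329) = 1971*(-1/54329) = -1971/54329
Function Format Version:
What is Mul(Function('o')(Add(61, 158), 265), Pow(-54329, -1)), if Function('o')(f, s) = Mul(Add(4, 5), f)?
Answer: Rational(-1971, 54329) ≈ -0.036279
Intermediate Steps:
Function('o')(f, s) = Mul(9, f)
Mul(Function('o')(Add(61, 158), 265), Pow(-54329, -1)) = Mul(Mul(9, Add(61, 158)), Pow(-54329, -1)) = Mul(Mul(9, 219), Rational(-1, 54329)) = Mul(1971, Rational(-1, 54329)) = Rational(-1971, 54329)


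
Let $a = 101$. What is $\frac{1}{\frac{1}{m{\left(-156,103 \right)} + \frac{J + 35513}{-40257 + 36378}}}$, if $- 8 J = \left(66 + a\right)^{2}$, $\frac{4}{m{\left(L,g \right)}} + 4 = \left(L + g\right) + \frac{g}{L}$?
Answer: $- \frac{774672631}{93044280} \approx -8.3259$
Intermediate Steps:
$m{\left(L,g \right)} = \frac{4}{-4 + L + g + \frac{g}{L}}$ ($m{\left(L,g \right)} = \frac{4}{-4 + \left(\left(L + g\right) + \frac{g}{L}\right)} = \frac{4}{-4 + \left(L + g + \frac{g}{L}\right)} = \frac{4}{-4 + L + g + \frac{g}{L}}$)
$J = - \frac{27889}{8}$ ($J = - \frac{\left(66 + 101\right)^{2}}{8} = - \frac{167^{2}}{8} = \left(- \frac{1}{8}\right) 27889 = - \frac{27889}{8} \approx -3486.1$)
$\frac{1}{\frac{1}{m{\left(-156,103 \right)} + \frac{J + 35513}{-40257 + 36378}}} = \frac{1}{\frac{1}{4 \left(-156\right) \frac{1}{103 + \left(-156\right)^{2} - -624 - 16068} + \frac{- \frac{27889}{8} + 35513}{-40257 + 36378}}} = \frac{1}{\frac{1}{4 \left(-156\right) \frac{1}{103 + 24336 + 624 - 16068} + \frac{256215}{8 \left(-3879\right)}}} = \frac{1}{\frac{1}{4 \left(-156\right) \frac{1}{8995} + \frac{256215}{8} \left(- \frac{1}{3879}\right)}} = \frac{1}{\frac{1}{4 \left(-156\right) \frac{1}{8995} - \frac{85405}{10344}}} = \frac{1}{\frac{1}{- \frac{624}{8995} - \frac{85405}{10344}}} = \frac{1}{\frac{1}{- \frac{774672631}{93044280}}} = \frac{1}{- \frac{93044280}{774672631}} = - \frac{774672631}{93044280}$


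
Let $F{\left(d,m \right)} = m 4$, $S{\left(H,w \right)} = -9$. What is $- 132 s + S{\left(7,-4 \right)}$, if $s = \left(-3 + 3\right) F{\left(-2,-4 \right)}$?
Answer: $-9$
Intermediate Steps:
$F{\left(d,m \right)} = 4 m$
$s = 0$ ($s = \left(-3 + 3\right) 4 \left(-4\right) = 0 \left(-16\right) = 0$)
$- 132 s + S{\left(7,-4 \right)} = \left(-132\right) 0 - 9 = 0 - 9 = -9$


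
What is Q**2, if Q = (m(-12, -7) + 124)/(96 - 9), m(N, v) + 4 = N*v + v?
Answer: 38809/7569 ≈ 5.1274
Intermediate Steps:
m(N, v) = -4 + v + N*v (m(N, v) = -4 + (N*v + v) = -4 + (v + N*v) = -4 + v + N*v)
Q = 197/87 (Q = ((-4 - 7 - 12*(-7)) + 124)/(96 - 9) = ((-4 - 7 + 84) + 124)/87 = (73 + 124)*(1/87) = 197*(1/87) = 197/87 ≈ 2.2644)
Q**2 = (197/87)**2 = 38809/7569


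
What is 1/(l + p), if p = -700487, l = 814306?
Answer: 1/113819 ≈ 8.7859e-6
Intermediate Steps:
1/(l + p) = 1/(814306 - 700487) = 1/113819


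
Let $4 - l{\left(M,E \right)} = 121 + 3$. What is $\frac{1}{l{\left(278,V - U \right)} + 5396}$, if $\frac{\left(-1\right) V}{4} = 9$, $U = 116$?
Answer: $\frac{1}{5276} \approx 0.00018954$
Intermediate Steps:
$V = -36$ ($V = \left(-4\right) 9 = -36$)
$l{\left(M,E \right)} = -120$ ($l{\left(M,E \right)} = 4 - \left(121 + 3\right) = 4 - 124 = -120$)
$\frac{1}{l{\left(278,V - U \right)} + 5396} = \frac{1}{-120 + 5396} = \frac{1}{5276}$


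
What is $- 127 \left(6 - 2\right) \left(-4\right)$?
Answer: $2032$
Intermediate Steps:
$- 127 \left(6 - 2\right) \left(-4\right) = - 127 \cdot 4 \left(-4\right) = \left(-127\right) \left(-16\right) = 2032$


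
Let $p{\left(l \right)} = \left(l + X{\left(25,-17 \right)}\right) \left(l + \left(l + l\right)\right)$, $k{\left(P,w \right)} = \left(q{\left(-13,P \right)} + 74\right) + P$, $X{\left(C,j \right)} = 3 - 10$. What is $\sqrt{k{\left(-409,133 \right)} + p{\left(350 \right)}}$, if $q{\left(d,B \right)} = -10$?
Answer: $17 \sqrt{1245} \approx 599.84$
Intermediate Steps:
$X{\left(C,j \right)} = -7$ ($X{\left(C,j \right)} = 3 - 10 = -7$)
$k{\left(P,w \right)} = 64 + P$ ($k{\left(P,w \right)} = \left(-10 + 74\right) + P = 64 + P$)
$p{\left(l \right)} = 3 l \left(-7 + l\right)$ ($p{\left(l \right)} = \left(l - 7\right) \left(l + \left(l + l\right)\right) = \left(-7 + l\right) \left(l + 2 l\right) = \left(-7 + l\right) 3 l = 3 l \left(-7 + l\right)$)
$\sqrt{k{\left(-409,133 \right)} + p{\left(350 \right)}} = \sqrt{\left(64 - 409\right) + 3 \cdot 350 \left(-7 + 350\right)} = \sqrt{-345 + 3 \cdot 350 \cdot 343} = \sqrt{-345 + 360150} = \sqrt{359805} = 17 \sqrt{1245}$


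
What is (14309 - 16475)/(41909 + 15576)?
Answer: -2166/57485 ≈ -0.037679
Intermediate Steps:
(14309 - 16475)/(41909 + 15576) = -2166/57485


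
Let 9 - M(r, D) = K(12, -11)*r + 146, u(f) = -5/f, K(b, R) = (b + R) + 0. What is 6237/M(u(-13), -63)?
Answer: -81081/1786 ≈ -45.398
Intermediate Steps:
K(b, R) = R + b (K(b, R) = (R + b) + 0 = R + b)
M(r, D) = -137 - r (M(r, D) = 9 - ((-11 + 12)*r + 146) = 9 - (1*r + 146) = 9 - (r + 146) = 9 - (146 + r) = 9 + (-146 - r) = -137 - r)
6237/M(u(-13), -63) = 6237/(-137 - (-5)/(-13)) = 6237/(-137 - (-5)*(-1)/13) = 6237/(-137 - 1*5/13) = 6237/(-137 - 5/13) = 6237/(-1786/13) = 6237*(-13/1786) = -81081/1786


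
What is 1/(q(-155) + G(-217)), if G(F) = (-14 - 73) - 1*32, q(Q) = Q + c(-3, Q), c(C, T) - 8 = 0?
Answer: -1/266 ≈ -0.0037594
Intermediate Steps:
c(C, T) = 8 (c(C, T) = 8 + 0 = 8)
q(Q) = 8 + Q (q(Q) = Q + 8 = 8 + Q)
G(F) = -119 (G(F) = -87 - 32 = -119)
1/(q(-155) + G(-217)) = 1/((8 - 155) - 119) = 1/(-147 - 119) = 1/(-266) = -1/266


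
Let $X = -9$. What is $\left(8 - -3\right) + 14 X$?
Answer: $-115$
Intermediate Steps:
$\left(8 - -3\right) + 14 X = \left(8 - -3\right) + 14 \left(-9\right) = \left(8 + 3\right) - 126 = 11 - 126 = -115$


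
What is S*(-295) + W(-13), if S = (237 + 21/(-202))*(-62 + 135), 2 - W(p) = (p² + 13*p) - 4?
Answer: -1030513143/202 ≈ -5.1016e+6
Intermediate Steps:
W(p) = 6 - p² - 13*p (W(p) = 2 - ((p² + 13*p) - 4) = 2 - (-4 + p² + 13*p) = 2 + (4 - p² - 13*p) = 6 - p² - 13*p)
S = 3493269/202 (S = (237 + 21*(-1/202))*73 = (237 - 21/202)*73 = (47853/202)*73 = 3493269/202 ≈ 17293.)
S*(-295) + W(-13) = (3493269/202)*(-295) + (6 - 1*(-13)² - 13*(-13)) = -1030514355/202 + (6 - 1*169 + 169) = -1030514355/202 + (6 - 169 + 169) = -1030514355/202 + 6 = -1030513143/202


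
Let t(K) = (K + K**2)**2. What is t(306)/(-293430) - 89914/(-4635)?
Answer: -1362598402904/45334935 ≈ -30056.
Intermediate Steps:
t(306)/(-293430) - 89914/(-4635) = (306**2*(1 + 306)**2)/(-293430) - 89914/(-4635) = (93636*307**2)*(-1/293430) - 89914*(-1/4635) = (93636*94249)*(-1/293430) + 89914/4635 = 8825099364*(-1/293430) + 89914/4635 = -1470849894/48905 + 89914/4635 = -1362598402904/45334935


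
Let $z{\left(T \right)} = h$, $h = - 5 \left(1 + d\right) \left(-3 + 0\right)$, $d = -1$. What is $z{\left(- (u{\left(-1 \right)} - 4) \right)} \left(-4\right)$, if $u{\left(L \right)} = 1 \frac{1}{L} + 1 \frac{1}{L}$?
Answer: $0$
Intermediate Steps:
$u{\left(L \right)} = \frac{2}{L}$ ($u{\left(L \right)} = \frac{1}{L} + \frac{1}{L} = \frac{2}{L}$)
$h = 0$ ($h = - 5 \left(1 - 1\right) \left(-3 + 0\right) = \left(-5\right) 0 \left(-3\right) = 0 \left(-3\right) = 0$)
$z{\left(T \right)} = 0$
$z{\left(- (u{\left(-1 \right)} - 4) \right)} \left(-4\right) = 0 \left(-4\right) = 0$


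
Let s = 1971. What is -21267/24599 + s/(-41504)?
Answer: -54773541/60056288 ≈ -0.91204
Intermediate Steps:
-21267/24599 + s/(-41504) = -21267/24599 + 1971/(-41504) = -21267*1/24599 + 1971*(-1/41504) = -1251/1447 - 1971/41504 = -54773541/60056288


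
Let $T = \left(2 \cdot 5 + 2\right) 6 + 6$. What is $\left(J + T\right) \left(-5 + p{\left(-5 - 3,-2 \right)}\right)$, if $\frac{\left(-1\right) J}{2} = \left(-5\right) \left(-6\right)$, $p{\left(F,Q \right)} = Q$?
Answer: $-126$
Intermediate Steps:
$T = 78$ ($T = \left(10 + 2\right) 6 + 6 = 12 \cdot 6 + 6 = 72 + 6 = 78$)
$J = -60$ ($J = - 2 \left(\left(-5\right) \left(-6\right)\right) = \left(-2\right) 30 = -60$)
$\left(J + T\right) \left(-5 + p{\left(-5 - 3,-2 \right)}\right) = \left(-60 + 78\right) \left(-5 - 2\right) = 18 \left(-7\right) = -126$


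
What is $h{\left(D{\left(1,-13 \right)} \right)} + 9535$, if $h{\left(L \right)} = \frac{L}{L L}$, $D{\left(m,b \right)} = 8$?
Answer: $\frac{76281}{8} \approx 9535.1$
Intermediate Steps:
$h{\left(L \right)} = \frac{1}{L}$ ($h{\left(L \right)} = \frac{L}{L^{2}} = \frac{1}{L}$)
$h{\left(D{\left(1,-13 \right)} \right)} + 9535 = \frac{1}{8} + 9535 = \frac{76281}{8}$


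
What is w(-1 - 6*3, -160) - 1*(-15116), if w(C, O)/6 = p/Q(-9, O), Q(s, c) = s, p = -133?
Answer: 45614/3 ≈ 15205.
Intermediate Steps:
w(C, O) = 266/3 (w(C, O) = 6*(-133/(-9)) = 6*(-133*(-⅑)) = 6*(133/9) = 266/3)
w(-1 - 6*3, -160) - 1*(-15116) = 266/3 - 1*(-15116) = 266/3 + 15116 = 45614/3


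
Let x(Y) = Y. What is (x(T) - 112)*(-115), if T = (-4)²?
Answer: 11040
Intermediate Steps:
T = 16
(x(T) - 112)*(-115) = (16 - 112)*(-115) = -96*(-115) = 11040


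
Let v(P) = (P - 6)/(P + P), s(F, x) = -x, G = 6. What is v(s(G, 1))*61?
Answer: 427/2 ≈ 213.50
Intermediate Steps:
v(P) = (-6 + P)/(2*P) (v(P) = (-6 + P)/((2*P)) = (-6 + P)*(1/(2*P)) = (-6 + P)/(2*P))
v(s(G, 1))*61 = ((-6 - 1*1)/(2*((-1*1))))*61 = ((1/2)*(-6 - 1)/(-1))*61 = ((1/2)*(-1)*(-7))*61 = (7/2)*61 = 427/2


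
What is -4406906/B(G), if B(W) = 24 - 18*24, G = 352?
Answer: 2203453/204 ≈ 10801.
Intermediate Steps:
B(W) = -408 (B(W) = 24 - 432 = -408)
-4406906/B(G) = -4406906/(-408) = -4406906*(-1/408) = 2203453/204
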